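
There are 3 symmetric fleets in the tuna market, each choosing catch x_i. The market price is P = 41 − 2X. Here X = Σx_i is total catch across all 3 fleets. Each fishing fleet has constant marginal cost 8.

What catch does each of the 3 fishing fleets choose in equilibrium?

4.125

A representative fishing fleet's profit is π_i = x_i(41 − 2X) − 8x_i, with X = x_i + Σ_{j≠i} x_j.
First-order condition: 33 − 4x_i − 2Σ_{j≠i} x_j = 0.
In a symmetric equilibrium every fishing fleet chooses the same x, so Σ_{j≠i} x_j = 2x. The condition becomes 33 − 8x = 0, giving x = 33/8 = 4.125.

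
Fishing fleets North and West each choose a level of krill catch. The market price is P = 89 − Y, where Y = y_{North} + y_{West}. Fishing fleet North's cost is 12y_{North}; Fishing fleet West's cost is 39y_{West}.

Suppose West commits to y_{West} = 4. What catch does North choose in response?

Fishing fleet North's profit: π = y_{North}(89 − (y_{North} + y_{West})) − 12y_{North}.
∂π/∂y_{North} = 77 − 2y_{North} − y_{West} = 0, so y_{North} = 38.5 − 0.5y_{West}.
At y_{West} = 4: y_{North} = 38.5 − 0.5·4 = 36.5.

36.5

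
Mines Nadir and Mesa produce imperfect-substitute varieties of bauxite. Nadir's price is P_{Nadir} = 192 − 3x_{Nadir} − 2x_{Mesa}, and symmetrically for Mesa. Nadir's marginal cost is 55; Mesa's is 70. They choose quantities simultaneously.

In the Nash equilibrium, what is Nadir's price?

Mine Nadir's profit: π = x_{Nadir}(192 − 3x_{Nadir} − 2x_{Mesa}) − 55x_{Nadir}.
∂π/∂x_{Nadir} = 137 − 6x_{Nadir} − 2x_{Mesa} = 0 ⇒ x_{Nadir} = 137/6 − (1/3)x_{Mesa}.
Similarly x_{Mesa} = 61/3 − (1/3)x_{Nadir}.
Substituting the second reaction function into the first: x_{Nadir} = 137/6 − (1/3)(61/3 − (1/3)x_{Nadir}), which gives (8/9)x_{Nadir} = 289/18 ⇒ x_{Nadir} = 18.0625.
Then x_{Mesa} = 61/3 − (1/3)·18.0625 = 14.3125.
P_{Nadir} = 192 − 3·18.0625 − 2·14.3125 = 109.1875.

109.1875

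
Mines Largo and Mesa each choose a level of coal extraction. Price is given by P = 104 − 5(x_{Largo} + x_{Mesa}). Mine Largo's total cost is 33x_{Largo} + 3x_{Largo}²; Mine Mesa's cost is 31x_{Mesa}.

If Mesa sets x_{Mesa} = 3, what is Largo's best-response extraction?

Mine Largo's profit: π = x_{Largo}(104 − 5(x_{Largo} + x_{Mesa})) − 33x_{Largo} − 3x_{Largo}².
∂π/∂x_{Largo} = 71 − 16x_{Largo} − 5x_{Mesa} = 0, so x_{Largo} = 4.4375 − 0.3125x_{Mesa}.
At x_{Mesa} = 3: x_{Largo} = 4.4375 − 0.3125·3 = 3.5.

3.5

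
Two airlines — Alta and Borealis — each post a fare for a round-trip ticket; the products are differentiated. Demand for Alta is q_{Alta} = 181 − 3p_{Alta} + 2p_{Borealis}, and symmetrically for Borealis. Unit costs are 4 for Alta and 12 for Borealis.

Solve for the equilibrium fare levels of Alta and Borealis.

Alta's profit: π = (p_{Alta} − 4)(181 − 3p_{Alta} + 2p_{Borealis}).
∂π/∂p_{Alta} = 193 − 6p_{Alta} + 2p_{Borealis} = 0 ⇒ p_{Alta} = 193/6 + (1/3)p_{Borealis}.
Similarly p_{Borealis} = 217/6 + (1/3)p_{Alta}.
Substituting the second reaction function into the first: p_{Alta} = 193/6 + (1/3)(217/6 + (1/3)p_{Alta}), which gives (8/9)p_{Alta} = 398/9 ⇒ p_{Alta} = 49.75.
Then p_{Borealis} = 217/6 + (1/3)·49.75 = 52.75.

49.75, 52.75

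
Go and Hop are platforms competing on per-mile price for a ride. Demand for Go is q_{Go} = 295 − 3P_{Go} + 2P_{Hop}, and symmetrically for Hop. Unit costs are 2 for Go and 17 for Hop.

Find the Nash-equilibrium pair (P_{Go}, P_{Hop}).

Go's profit: π = (P_{Go} − 2)(295 − 3P_{Go} + 2P_{Hop}).
∂π/∂P_{Go} = 301 − 6P_{Go} + 2P_{Hop} = 0 ⇒ P_{Go} = 301/6 + (1/3)P_{Hop}.
Similarly P_{Hop} = 173/3 + (1/3)P_{Go}.
Solving the two reaction functions simultaneously: (1 − (1/3)(1/3))P_{Go} = 301/6 + (1/3)·(173/3), so (8/9)P_{Go} = 1249/18 and P_{Go} = 78.0625.
Then P_{Hop} = 173/3 + (1/3)·78.0625 = 83.6875.

78.0625, 83.6875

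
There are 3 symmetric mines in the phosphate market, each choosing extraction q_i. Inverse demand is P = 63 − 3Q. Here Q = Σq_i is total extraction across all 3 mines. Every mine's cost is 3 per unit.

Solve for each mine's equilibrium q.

5

A representative mine's profit is π_i = q_i(63 − 3Q) − 3q_i, with Q = q_i + Σ_{j≠i} q_j.
First-order condition: 60 − 6q_i − 3Σ_{j≠i} q_j = 0.
In a symmetric equilibrium every mine chooses the same q, so Σ_{j≠i} q_j = 2q. The condition becomes 60 − 12q = 0, giving q = 60/12 = 5.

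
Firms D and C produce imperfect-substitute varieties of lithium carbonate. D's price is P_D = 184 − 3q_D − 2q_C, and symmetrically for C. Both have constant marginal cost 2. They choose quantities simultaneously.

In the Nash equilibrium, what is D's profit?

Firm D's profit: π = q_D(184 − 3q_D − 2q_C) − 2q_D.
∂π/∂q_D = 182 − 6q_D − 2q_C = 0 ⇒ q_D = 91/3 − (1/3)q_C.
By symmetry q_C = q_D; substituting into the reaction function, (4/3)q_D = 91/3 and q_D = 22.75.
P_D = 184 − 3·22.75 − 2·22.75 = 70.25.
Profit = (70.25 − 2)·22.75 = 1552.6875.

1552.6875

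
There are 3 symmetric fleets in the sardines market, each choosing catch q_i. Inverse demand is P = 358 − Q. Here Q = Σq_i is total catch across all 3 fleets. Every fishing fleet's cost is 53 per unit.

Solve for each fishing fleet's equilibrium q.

A representative fishing fleet's profit is π_i = q_i(358 − Q) − 53q_i, with Q = q_i + Σ_{j≠i} q_j.
First-order condition: 305 − 2q_i − Σ_{j≠i} q_j = 0.
In a symmetric equilibrium every fishing fleet chooses the same q, so Σ_{j≠i} q_j = 2q. The condition becomes 305 − 4q = 0, giving q = 305/4 = 76.25.

76.25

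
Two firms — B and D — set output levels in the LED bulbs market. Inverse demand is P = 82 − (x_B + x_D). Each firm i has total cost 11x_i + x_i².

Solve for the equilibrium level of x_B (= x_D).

14.2

Firm B's profit: π = x_B(82 − (x_B + x_D)) − 11x_B − x_B².
∂π/∂x_B = 71 − 4x_B − x_D = 0, so x_B = 17.75 − 0.25x_D.
The game is symmetric, so in equilibrium x_D = x_B: the reaction function gives 1.25x_B = 17.75, hence x_B = 14.2.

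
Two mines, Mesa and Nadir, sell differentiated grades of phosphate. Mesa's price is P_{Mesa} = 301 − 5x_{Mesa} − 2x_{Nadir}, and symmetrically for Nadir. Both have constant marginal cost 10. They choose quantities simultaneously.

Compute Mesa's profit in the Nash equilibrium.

Mine Mesa's profit: π = x_{Mesa}(301 − 5x_{Mesa} − 2x_{Nadir}) − 10x_{Mesa}.
∂π/∂x_{Mesa} = 291 − 10x_{Mesa} − 2x_{Nadir} = 0 ⇒ x_{Mesa} = 29.1 − 0.2x_{Nadir}.
By symmetry x_{Nadir} = x_{Mesa}; substituting into the reaction function, 1.2x_{Mesa} = 29.1 and x_{Mesa} = 24.25.
P_{Mesa} = 301 − 5·24.25 − 2·24.25 = 131.25.
Profit = (131.25 − 10)·24.25 = 2940.3125.

2940.3125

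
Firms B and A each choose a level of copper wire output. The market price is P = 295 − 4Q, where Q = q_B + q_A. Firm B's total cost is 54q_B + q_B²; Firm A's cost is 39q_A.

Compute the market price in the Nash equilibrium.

Firm B's profit: π = q_B(295 − 4(q_B + q_A)) − 54q_B − q_B².
∂π/∂q_B = 241 − 10q_B − 4q_A = 0, so q_B = 24.1 − 0.4q_A.
For A: ∂π/∂q_A = 256 − 8q_A − 4q_B = 0 ⇒ q_A = 32 − 0.5q_B.
Substituting the second reaction function into the first: q_B = 24.1 − 0.4(32 − 0.5q_B), which gives 0.8q_B = 11.3 ⇒ q_B = 14.125.
Then q_A = 32 − 0.5·14.125 = 24.9375.
Equilibrium price: P = 295 − 4·39.0625 = 138.75.

138.75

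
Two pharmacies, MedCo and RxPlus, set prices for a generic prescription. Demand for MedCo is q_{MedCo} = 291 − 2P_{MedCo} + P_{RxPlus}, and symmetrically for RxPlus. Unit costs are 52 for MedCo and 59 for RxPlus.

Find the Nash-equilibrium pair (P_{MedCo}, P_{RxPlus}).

MedCo's profit: π = (P_{MedCo} − 52)(291 − 2P_{MedCo} + P_{RxPlus}).
∂π/∂P_{MedCo} = 395 − 4P_{MedCo} + P_{RxPlus} = 0 ⇒ P_{MedCo} = 98.75 + 0.25P_{RxPlus}.
Similarly P_{RxPlus} = 102.25 + 0.25P_{MedCo}.
Plugging P_{RxPlus} into MedCo's best response: P_{MedCo} = 98.75 + 0.25(102.25 + 0.25P_{MedCo}) ⇒ 0.9375P_{MedCo} = 124.3125, so P_{MedCo} = 132.6.
Then P_{RxPlus} = 102.25 + 0.25·132.6 = 135.4.

132.6, 135.4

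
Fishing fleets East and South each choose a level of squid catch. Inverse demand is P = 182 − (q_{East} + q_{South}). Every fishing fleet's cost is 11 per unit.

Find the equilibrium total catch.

Fishing fleet East's profit: π = q_{East}(182 − (q_{East} + q_{South})) − 11q_{East}.
∂π/∂q_{East} = 171 − 2q_{East} − q_{South} = 0, so q_{East} = 85.5 − 0.5q_{South}.
By symmetry q_{South} = q_{East}; substituting into the reaction function, 1.5q_{East} = 85.5 and q_{East} = 57.
Total catch: 57 + 57 = 114.

114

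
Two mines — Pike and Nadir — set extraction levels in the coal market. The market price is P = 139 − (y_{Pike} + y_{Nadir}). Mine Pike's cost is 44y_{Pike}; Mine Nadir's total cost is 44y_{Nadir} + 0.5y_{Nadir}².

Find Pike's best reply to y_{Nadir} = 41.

Mine Pike's profit: π = y_{Pike}(139 − (y_{Pike} + y_{Nadir})) − 44y_{Pike}.
∂π/∂y_{Pike} = 95 − 2y_{Pike} − y_{Nadir} = 0, so y_{Pike} = 47.5 − 0.5y_{Nadir}.
At y_{Nadir} = 41: y_{Pike} = 47.5 − 0.5·41 = 27.

27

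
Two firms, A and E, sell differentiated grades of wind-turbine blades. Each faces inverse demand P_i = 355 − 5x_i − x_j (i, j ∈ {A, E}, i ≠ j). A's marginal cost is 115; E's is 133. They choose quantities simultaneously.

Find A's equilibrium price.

225

Firm A's profit: π = x_A(355 − 5x_A − x_E) − 115x_A.
∂π/∂x_A = 240 − 10x_A − x_E = 0 ⇒ x_A = 24 − 0.1x_E.
Similarly x_E = 22.2 − 0.1x_A.
Solving the two reaction functions simultaneously: (1 − (−0.1)(−0.1))x_A = 24 − 0.1·22.2, so 0.99x_A = 21.78 and x_A = 22.
Then x_E = 22.2 − 0.1·22 = 20.
P_A = 355 − 5·22 − 20 = 225.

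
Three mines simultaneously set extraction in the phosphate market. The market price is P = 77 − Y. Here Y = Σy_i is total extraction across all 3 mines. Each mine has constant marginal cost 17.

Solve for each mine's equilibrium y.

15

A representative mine's profit is π_i = y_i(77 − Y) − 17y_i, with Y = y_i + Σ_{j≠i} y_j.
First-order condition: 60 − 2y_i − Σ_{j≠i} y_j = 0.
In a symmetric equilibrium every mine chooses the same y, so Σ_{j≠i} y_j = 2y. The condition becomes 60 − 4y = 0, giving y = 60/4 = 15.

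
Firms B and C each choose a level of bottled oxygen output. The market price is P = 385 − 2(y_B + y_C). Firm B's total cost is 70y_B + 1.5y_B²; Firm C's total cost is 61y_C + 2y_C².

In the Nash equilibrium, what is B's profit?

4536

Firm B's profit: π = y_B(385 − 2(y_B + y_C)) − 70y_B − 1.5y_B².
∂π/∂y_B = 315 − 7y_B − 2y_C = 0, so y_B = 45 − (2/7)y_C.
For C: ∂π/∂y_C = 324 − 8y_C − 2y_B = 0 ⇒ y_C = 40.5 − 0.25y_B.
Solving the two reaction functions simultaneously: (1 − (−2/7)(−0.25))y_B = 45 − (2/7)·40.5, so (13/14)y_B = 234/7 and y_B = 36.
Then y_C = 40.5 − 0.25·36 = 31.5.
Price P = 385 − 2·67.5 = 250.
B's profit: (250 − 70)·36 − 1.5(36)² = 4536.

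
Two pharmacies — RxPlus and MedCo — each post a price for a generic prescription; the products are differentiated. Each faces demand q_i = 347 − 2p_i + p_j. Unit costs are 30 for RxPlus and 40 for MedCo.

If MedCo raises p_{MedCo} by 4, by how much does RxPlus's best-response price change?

RxPlus's profit: π = (p_{RxPlus} − 30)(347 − 2p_{RxPlus} + p_{MedCo}).
∂π/∂p_{RxPlus} = 407 − 4p_{RxPlus} + p_{MedCo} = 0 ⇒ p_{RxPlus} = 101.75 + 0.25p_{MedCo}.
The reaction-function slope is 0.25, so a 4-unit rise in p_{MedCo} moves p_{RxPlus} by 0.25 × 4 = 1. RxPlus's best response rises — the actions are strategic complements.

1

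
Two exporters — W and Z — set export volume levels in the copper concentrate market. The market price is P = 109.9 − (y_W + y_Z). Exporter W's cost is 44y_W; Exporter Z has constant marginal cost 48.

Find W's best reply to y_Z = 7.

Exporter W's profit: π = y_W(109.9 − (y_W + y_Z)) − 44y_W.
∂π/∂y_W = 65.9 − 2y_W − y_Z = 0, so y_W = 32.95 − 0.5y_Z.
At y_Z = 7: y_W = 32.95 − 0.5·7 = 29.45.

29.45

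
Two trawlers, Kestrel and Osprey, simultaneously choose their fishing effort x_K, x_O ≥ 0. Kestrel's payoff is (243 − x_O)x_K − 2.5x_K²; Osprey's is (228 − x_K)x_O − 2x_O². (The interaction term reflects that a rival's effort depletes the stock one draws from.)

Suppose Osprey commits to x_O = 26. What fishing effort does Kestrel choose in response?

Expanding Kestrel's payoff: 243x_K − x_Ox_K − 2.5x_K².
∂π/∂x_K = 243 − x_O − 5x_K = 0, so x_K = 48.6 − 0.2x_O.
At x_O = 26: x_K = 48.6 − 0.2·26 = 43.4.

43.4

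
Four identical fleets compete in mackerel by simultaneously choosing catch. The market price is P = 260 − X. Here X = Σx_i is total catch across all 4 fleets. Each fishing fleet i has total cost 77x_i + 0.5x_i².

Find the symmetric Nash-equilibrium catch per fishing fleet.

A representative fishing fleet's profit is π_i = x_i(260 − X) − 77x_i − 0.5x_i², with X = x_i + Σ_{j≠i} x_j.
First-order condition: 183 − 3x_i − Σ_{j≠i} x_j = 0.
Imposing symmetry (x_j = x for all j) turns Σ_{j≠i} x_j into 3x, so 183 = 6x and x = 30.5.

30.5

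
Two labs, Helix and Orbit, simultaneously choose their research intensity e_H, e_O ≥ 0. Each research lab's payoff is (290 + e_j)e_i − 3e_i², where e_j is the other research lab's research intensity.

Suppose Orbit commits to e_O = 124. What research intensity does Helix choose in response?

69

Helix's payoff is (290 + e_O)e_H − 3e_H².
∂π/∂e_H = 290 + e_O − 6e_H = 0, so e_H = 145/3 + (1/6)e_O.
At e_O = 124: e_H = 145/3 + (1/6)·124 = 69.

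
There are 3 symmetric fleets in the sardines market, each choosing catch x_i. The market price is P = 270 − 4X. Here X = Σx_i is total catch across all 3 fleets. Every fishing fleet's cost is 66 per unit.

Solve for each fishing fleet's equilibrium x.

12.75

A representative fishing fleet's profit is π_i = x_i(270 − 4X) − 66x_i, with X = x_i + Σ_{j≠i} x_j.
First-order condition: 204 − 8x_i − 4Σ_{j≠i} x_j = 0.
In a symmetric equilibrium every fishing fleet chooses the same x, so Σ_{j≠i} x_j = 2x. The condition becomes 204 − 16x = 0, giving x = 204/16 = 12.75.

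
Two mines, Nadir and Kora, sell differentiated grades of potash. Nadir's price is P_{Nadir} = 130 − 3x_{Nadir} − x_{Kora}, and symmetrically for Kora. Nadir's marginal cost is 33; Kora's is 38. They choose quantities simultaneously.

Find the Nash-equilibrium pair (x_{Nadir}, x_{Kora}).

14, 13

Mine Nadir's profit: π = x_{Nadir}(130 − 3x_{Nadir} − x_{Kora}) − 33x_{Nadir}.
∂π/∂x_{Nadir} = 97 − 6x_{Nadir} − x_{Kora} = 0 ⇒ x_{Nadir} = 97/6 − (1/6)x_{Kora}.
Similarly x_{Kora} = 46/3 − (1/6)x_{Nadir}.
Solving the two reaction functions simultaneously: (1 − (−1/6)(−1/6))x_{Nadir} = 97/6 − (1/6)·(46/3), so (35/36)x_{Nadir} = 245/18 and x_{Nadir} = 14.
Then x_{Kora} = 46/3 − (1/6)·14 = 13.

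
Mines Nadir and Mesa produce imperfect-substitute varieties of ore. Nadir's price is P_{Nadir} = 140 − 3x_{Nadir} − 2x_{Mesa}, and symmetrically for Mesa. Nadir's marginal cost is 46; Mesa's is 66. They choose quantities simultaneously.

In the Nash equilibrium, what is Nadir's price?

85

Mine Nadir's profit: π = x_{Nadir}(140 − 3x_{Nadir} − 2x_{Mesa}) − 46x_{Nadir}.
∂π/∂x_{Nadir} = 94 − 6x_{Nadir} − 2x_{Mesa} = 0 ⇒ x_{Nadir} = 47/3 − (1/3)x_{Mesa}.
Similarly x_{Mesa} = 37/3 − (1/3)x_{Nadir}.
Solving the two reaction functions simultaneously: (1 − (−1/3)(−1/3))x_{Nadir} = 47/3 − (1/3)·(37/3), so (8/9)x_{Nadir} = 104/9 and x_{Nadir} = 13.
Then x_{Mesa} = 37/3 − (1/3)·13 = 8.
P_{Nadir} = 140 − 3·13 − 2·8 = 85.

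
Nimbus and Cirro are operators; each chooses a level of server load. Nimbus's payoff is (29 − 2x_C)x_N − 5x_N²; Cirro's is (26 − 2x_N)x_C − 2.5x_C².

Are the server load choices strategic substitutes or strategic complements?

strategic substitutes

Expanding Nimbus's payoff: 29x_N − 2x_Cx_N − 5x_N².
∂π/∂x_N = 29 − 2x_C − 10x_N = 0, so x_N = 2.9 − 0.2x_C.
The best-response slope dx_N/dx_C = −0.2 < 0: the reaction function is downward-sloping, so the choices are strategic substitutes.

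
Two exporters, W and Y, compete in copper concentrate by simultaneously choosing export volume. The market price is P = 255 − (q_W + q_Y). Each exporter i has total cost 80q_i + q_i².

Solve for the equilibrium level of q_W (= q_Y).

35

Exporter W's profit: π = q_W(255 − (q_W + q_Y)) − 80q_W − q_W².
∂π/∂q_W = 175 − 4q_W − q_Y = 0, so q_W = 43.75 − 0.25q_Y.
By symmetry q_Y = q_W; substituting into the reaction function, 1.25q_W = 43.75 and q_W = 35.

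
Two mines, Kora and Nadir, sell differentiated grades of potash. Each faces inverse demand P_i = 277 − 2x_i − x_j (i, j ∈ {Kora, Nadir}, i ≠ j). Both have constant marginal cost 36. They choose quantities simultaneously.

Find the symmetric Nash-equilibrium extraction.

Mine Kora's profit: π = x_{Kora}(277 − 2x_{Kora} − x_{Nadir}) − 36x_{Kora}.
∂π/∂x_{Kora} = 241 − 4x_{Kora} − x_{Nadir} = 0 ⇒ x_{Kora} = 60.25 − 0.25x_{Nadir}.
The game is symmetric, so in equilibrium x_{Nadir} = x_{Kora}: the reaction function gives 1.25x_{Kora} = 60.25, hence x_{Kora} = 48.2.

48.2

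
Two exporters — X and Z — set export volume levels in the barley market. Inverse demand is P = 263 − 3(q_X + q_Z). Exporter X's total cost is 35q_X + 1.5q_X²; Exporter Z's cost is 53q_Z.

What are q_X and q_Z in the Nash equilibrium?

Exporter X's profit: π = q_X(263 − 3(q_X + q_Z)) − 35q_X − 1.5q_X².
∂π/∂q_X = 228 − 9q_X − 3q_Z = 0, so q_X = 76/3 − (1/3)q_Z.
For Z: ∂π/∂q_Z = 210 − 6q_Z − 3q_X = 0 ⇒ q_Z = 35 − 0.5q_X.
Plugging q_Z into X's best response: q_X = 76/3 − (1/3)(35 − 0.5q_X) ⇒ (5/6)q_X = 41/3, so q_X = 16.4.
Then q_Z = 35 − 0.5·16.4 = 26.8.

16.4, 26.8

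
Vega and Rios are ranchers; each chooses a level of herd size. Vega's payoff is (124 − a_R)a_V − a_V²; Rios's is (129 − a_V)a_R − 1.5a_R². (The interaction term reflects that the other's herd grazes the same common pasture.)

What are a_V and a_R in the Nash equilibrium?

Expanding Vega's payoff: 124a_V − a_Ra_V − a_V².
∂π/∂a_V = 124 − a_R − 2a_V = 0, so a_V = 62 − 0.5a_R.
Likewise for Rios: a_R = 43 − (1/3)a_V.
Solving the two reaction functions simultaneously: (1 − (−0.5)(−1/3))a_V = 62 − 0.5·43, so (5/6)a_V = 40.5 and a_V = 48.6.
Then a_R = 43 − (1/3)·48.6 = 26.8.

48.6, 26.8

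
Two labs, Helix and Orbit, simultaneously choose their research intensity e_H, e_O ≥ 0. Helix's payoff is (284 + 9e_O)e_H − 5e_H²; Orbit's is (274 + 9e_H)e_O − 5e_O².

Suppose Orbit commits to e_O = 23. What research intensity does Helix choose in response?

49.1

Expanding Helix's payoff: 284e_H + 9e_Oe_H − 5e_H².
∂π/∂e_H = 284 + 9e_O − 10e_H = 0, so e_H = 28.4 + 0.9e_O.
At e_O = 23: e_H = 28.4 + 0.9·23 = 49.1.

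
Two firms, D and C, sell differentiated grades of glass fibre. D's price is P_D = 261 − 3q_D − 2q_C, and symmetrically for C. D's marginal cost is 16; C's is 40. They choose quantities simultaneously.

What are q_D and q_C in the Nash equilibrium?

Firm D's profit: π = q_D(261 − 3q_D − 2q_C) − 16q_D.
∂π/∂q_D = 245 − 6q_D − 2q_C = 0 ⇒ q_D = 245/6 − (1/3)q_C.
Similarly q_C = 221/6 − (1/3)q_D.
Substituting the second reaction function into the first: q_D = 245/6 − (1/3)(221/6 − (1/3)q_D), which gives (8/9)q_D = 257/9 ⇒ q_D = 32.125.
Then q_C = 221/6 − (1/3)·32.125 = 26.125.

32.125, 26.125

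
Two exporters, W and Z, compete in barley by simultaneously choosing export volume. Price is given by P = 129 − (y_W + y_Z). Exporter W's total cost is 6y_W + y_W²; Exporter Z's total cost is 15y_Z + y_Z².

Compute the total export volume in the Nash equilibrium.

Exporter W's profit: π = y_W(129 − (y_W + y_Z)) − 6y_W − y_W².
∂π/∂y_W = 123 − 4y_W − y_Z = 0, so y_W = 30.75 − 0.25y_Z.
By the same steps for Z: y_Z = 28.5 − 0.25y_W.
Solving the two reaction functions simultaneously: (1 − (−0.25)(−0.25))y_W = 30.75 − 0.25·28.5, so 0.9375y_W = 23.625 and y_W = 25.2.
Then y_Z = 28.5 − 0.25·25.2 = 22.2.
Total export volume: 25.2 + 22.2 = 47.4.

47.4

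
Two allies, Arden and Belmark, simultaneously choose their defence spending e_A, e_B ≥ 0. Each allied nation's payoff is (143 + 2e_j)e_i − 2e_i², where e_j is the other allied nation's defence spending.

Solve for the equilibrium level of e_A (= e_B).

71.5

Arden's payoff is (143 + 2e_B)e_A − 2e_A².
∂π/∂e_A = 143 + 2e_B − 4e_A = 0, so e_A = 35.75 + 0.5e_B.
The game is symmetric, so in equilibrium e_B = e_A: the reaction function gives 0.5e_A = 35.75, hence e_A = 71.5.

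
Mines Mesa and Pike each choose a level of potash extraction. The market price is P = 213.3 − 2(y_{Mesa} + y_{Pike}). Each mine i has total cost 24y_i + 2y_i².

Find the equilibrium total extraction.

Mine Mesa's profit: π = y_{Mesa}(213.3 − 2(y_{Mesa} + y_{Pike})) − 24y_{Mesa} − 2y_{Mesa}².
∂π/∂y_{Mesa} = 189.3 − 8y_{Mesa} − 2y_{Pike} = 0, so y_{Mesa} = 23.6625 − 0.25y_{Pike}.
Setting y_{Mesa} = y_{Pike} in the reaction function: y_{Mesa} = 23.6625 − 0.25y_{Mesa}, so y_{Mesa} = 23.6625 / 1.25 = 18.93.
Total extraction: 18.93 + 18.93 = 37.86.

37.86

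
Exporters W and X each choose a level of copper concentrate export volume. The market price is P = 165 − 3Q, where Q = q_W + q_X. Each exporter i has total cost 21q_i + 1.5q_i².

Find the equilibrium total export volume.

24

Exporter W's profit: π = q_W(165 − 3(q_W + q_X)) − 21q_W − 1.5q_W².
∂π/∂q_W = 144 − 9q_W − 3q_X = 0, so q_W = 16 − (1/3)q_X.
The game is symmetric, so in equilibrium q_X = q_W: the reaction function gives (4/3)q_W = 16, hence q_W = 12.
Total export volume: 12 + 12 = 24.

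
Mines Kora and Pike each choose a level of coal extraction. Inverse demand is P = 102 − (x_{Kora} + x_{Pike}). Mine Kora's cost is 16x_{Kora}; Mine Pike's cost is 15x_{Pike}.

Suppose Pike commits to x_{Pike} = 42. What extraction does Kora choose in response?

Mine Kora's profit: π = x_{Kora}(102 − (x_{Kora} + x_{Pike})) − 16x_{Kora}.
∂π/∂x_{Kora} = 86 − 2x_{Kora} − x_{Pike} = 0, so x_{Kora} = 43 − 0.5x_{Pike}.
At x_{Pike} = 42: x_{Kora} = 43 − 0.5·42 = 22.

22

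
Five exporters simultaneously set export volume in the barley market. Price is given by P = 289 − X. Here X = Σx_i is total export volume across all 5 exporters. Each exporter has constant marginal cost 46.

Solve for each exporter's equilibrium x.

A representative exporter's profit is π_i = x_i(289 − X) − 46x_i, with X = x_i + Σ_{j≠i} x_j.
First-order condition: 243 − 2x_i − Σ_{j≠i} x_j = 0.
Imposing symmetry (x_j = x for all j) turns Σ_{j≠i} x_j into 4x, so 243 = 6x and x = 40.5.

40.5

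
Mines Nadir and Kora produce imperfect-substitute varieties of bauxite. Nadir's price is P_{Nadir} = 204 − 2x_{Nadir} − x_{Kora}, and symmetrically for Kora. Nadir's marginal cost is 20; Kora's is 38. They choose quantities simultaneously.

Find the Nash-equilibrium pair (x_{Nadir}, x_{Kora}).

38, 32

Mine Nadir's profit: π = x_{Nadir}(204 − 2x_{Nadir} − x_{Kora}) − 20x_{Nadir}.
∂π/∂x_{Nadir} = 184 − 4x_{Nadir} − x_{Kora} = 0 ⇒ x_{Nadir} = 46 − 0.25x_{Kora}.
Similarly x_{Kora} = 41.5 − 0.25x_{Nadir}.
Substituting the second reaction function into the first: x_{Nadir} = 46 − 0.25(41.5 − 0.25x_{Nadir}), which gives 0.9375x_{Nadir} = 35.625 ⇒ x_{Nadir} = 38.
Then x_{Kora} = 41.5 − 0.25·38 = 32.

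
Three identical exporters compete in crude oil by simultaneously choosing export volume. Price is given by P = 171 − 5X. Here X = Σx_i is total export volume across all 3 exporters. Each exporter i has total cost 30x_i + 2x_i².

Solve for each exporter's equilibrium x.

5.875

A representative exporter's profit is π_i = x_i(171 − 5X) − 30x_i − 2x_i², with X = x_i + Σ_{j≠i} x_j.
First-order condition: 141 − 14x_i − 5Σ_{j≠i} x_j = 0.
With identical exporters, set every x_j = x: then 141 − 14x − 10x = 0, i.e. x = 141/24 = 5.875.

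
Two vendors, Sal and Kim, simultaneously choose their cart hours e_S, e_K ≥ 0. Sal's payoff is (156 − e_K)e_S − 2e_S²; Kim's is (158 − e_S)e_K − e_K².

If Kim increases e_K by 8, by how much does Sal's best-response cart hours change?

-2

Expanding Sal's payoff: 156e_S − e_Ke_S − 2e_S².
∂π/∂e_S = 156 − e_K − 4e_S = 0, so e_S = 39 − 0.25e_K.
The reaction-function slope is −0.25, so an 8-unit rise in e_K moves e_S by −0.25 × 8 = −2. Sal's best response falls — the actions are strategic substitutes.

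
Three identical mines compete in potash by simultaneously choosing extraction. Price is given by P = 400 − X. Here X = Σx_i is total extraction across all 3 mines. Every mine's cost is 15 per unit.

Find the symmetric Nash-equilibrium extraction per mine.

A representative mine's profit is π_i = x_i(400 − X) − 15x_i, with X = x_i + Σ_{j≠i} x_j.
First-order condition: 385 − 2x_i − Σ_{j≠i} x_j = 0.
In a symmetric equilibrium every mine chooses the same x, so Σ_{j≠i} x_j = 2x. The condition becomes 385 − 4x = 0, giving x = 385/4 = 96.25.

96.25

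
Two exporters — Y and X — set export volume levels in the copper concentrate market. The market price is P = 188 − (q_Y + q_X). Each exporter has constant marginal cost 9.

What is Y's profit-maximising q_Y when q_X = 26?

76.5

Exporter Y's profit: π = q_Y(188 − (q_Y + q_X)) − 9q_Y.
∂π/∂q_Y = 179 − 2q_Y − q_X = 0, so q_Y = 89.5 − 0.5q_X.
At q_X = 26: q_Y = 89.5 − 0.5·26 = 76.5.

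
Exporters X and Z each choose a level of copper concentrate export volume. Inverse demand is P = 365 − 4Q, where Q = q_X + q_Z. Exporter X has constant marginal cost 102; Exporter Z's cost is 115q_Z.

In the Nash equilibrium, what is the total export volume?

Exporter X's profit: π = q_X(365 − 4(q_X + q_Z)) − 102q_X.
∂π/∂q_X = 263 − 8q_X − 4q_Z = 0, so q_X = 32.875 − 0.5q_Z.
By the same steps for Z: q_Z = 31.25 − 0.5q_X.
Plugging q_Z into X's best response: q_X = 32.875 − 0.5(31.25 − 0.5q_X) ⇒ 0.75q_X = 17.25, so q_X = 23.
Then q_Z = 31.25 − 0.5·23 = 19.75.
Total export volume: 23 + 19.75 = 42.75.

42.75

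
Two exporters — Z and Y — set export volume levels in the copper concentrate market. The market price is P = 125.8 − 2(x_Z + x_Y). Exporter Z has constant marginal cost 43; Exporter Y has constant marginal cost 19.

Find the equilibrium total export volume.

Exporter Z's profit: π = x_Z(125.8 − 2(x_Z + x_Y)) − 43x_Z.
∂π/∂x_Z = 82.8 − 4x_Z − 2x_Y = 0, so x_Z = 20.7 − 0.5x_Y.
By the same steps for Y: x_Y = 26.7 − 0.5x_Z.
Substituting the second reaction function into the first: x_Z = 20.7 − 0.5(26.7 − 0.5x_Z), which gives 0.75x_Z = 7.35 ⇒ x_Z = 9.8.
Then x_Y = 26.7 − 0.5·9.8 = 21.8.
Total export volume: 9.8 + 21.8 = 31.6.

31.6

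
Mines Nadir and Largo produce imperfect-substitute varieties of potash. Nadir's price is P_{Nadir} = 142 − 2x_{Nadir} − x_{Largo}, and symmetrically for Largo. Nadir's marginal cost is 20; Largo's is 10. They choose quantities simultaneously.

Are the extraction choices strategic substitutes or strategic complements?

strategic substitutes

Mine Nadir's profit: π = x_{Nadir}(142 − 2x_{Nadir} − x_{Largo}) − 20x_{Nadir}.
∂π/∂x_{Nadir} = 122 − 4x_{Nadir} − x_{Largo} = 0 ⇒ x_{Nadir} = 30.5 − 0.25x_{Largo}.
The best-response slope dx_{Nadir}/dx_{Largo} = −0.25 < 0: the reaction function is downward-sloping, so the choices are strategic substitutes.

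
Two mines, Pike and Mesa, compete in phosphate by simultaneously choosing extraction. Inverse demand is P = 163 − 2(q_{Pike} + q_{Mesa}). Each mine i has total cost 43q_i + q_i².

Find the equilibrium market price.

103

Mine Pike's profit: π = q_{Pike}(163 − 2(q_{Pike} + q_{Mesa})) − 43q_{Pike} − q_{Pike}².
∂π/∂q_{Pike} = 120 − 6q_{Pike} − 2q_{Mesa} = 0, so q_{Pike} = 20 − (1/3)q_{Mesa}.
Setting q_{Pike} = q_{Mesa} in the reaction function: q_{Pike} = 20 − (1/3)q_{Pike}, so q_{Pike} = 20 / (4/3) = 15.
Equilibrium price: P = 163 − 2·30 = 103.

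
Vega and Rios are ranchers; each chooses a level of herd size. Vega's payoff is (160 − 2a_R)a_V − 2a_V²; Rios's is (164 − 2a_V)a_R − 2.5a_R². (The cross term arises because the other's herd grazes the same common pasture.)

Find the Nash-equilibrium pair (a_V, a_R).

Expanding Vega's payoff: 160a_V − 2a_Ra_V − 2a_V².
∂π/∂a_V = 160 − 2a_R − 4a_V = 0, so a_V = 40 − 0.5a_R.
Likewise for Rios: a_R = 32.8 − 0.4a_V.
Solving the two reaction functions simultaneously: (1 − (−0.5)(−0.4))a_V = 40 − 0.5·32.8, so 0.8a_V = 23.6 and a_V = 29.5.
Then a_R = 32.8 − 0.4·29.5 = 21.

29.5, 21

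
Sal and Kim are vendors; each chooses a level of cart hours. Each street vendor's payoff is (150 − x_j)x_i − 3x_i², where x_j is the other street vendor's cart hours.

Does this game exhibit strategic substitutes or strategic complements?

strategic substitutes

Sal's payoff is (150 − x_K)x_S − 3x_S².
∂π/∂x_S = 150 − x_K − 6x_S = 0, so x_S = 25 − (1/6)x_K.
The best-response slope dx_S/dx_K = −1/6 < 0: the reaction function is downward-sloping, so the choices are strategic substitutes.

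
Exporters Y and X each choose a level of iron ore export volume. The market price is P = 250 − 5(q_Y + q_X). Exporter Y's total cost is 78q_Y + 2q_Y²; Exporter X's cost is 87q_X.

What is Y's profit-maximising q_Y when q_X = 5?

10.5

Exporter Y's profit: π = q_Y(250 − 5(q_Y + q_X)) − 78q_Y − 2q_Y².
∂π/∂q_Y = 172 − 14q_Y − 5q_X = 0, so q_Y = 86/7 − (5/14)q_X.
At q_X = 5: q_Y = 86/7 − (5/14)·5 = 10.5.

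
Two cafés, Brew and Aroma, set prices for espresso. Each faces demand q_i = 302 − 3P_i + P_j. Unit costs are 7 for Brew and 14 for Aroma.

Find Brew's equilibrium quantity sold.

174.6

Brew's profit: π = (P_{Brew} − 7)(302 − 3P_{Brew} + P_{Aroma}).
∂π/∂P_{Brew} = 323 − 6P_{Brew} + P_{Aroma} = 0 ⇒ P_{Brew} = 323/6 + (1/6)P_{Aroma}.
Similarly P_{Aroma} = 172/3 + (1/6)P_{Brew}.
Solving the two reaction functions simultaneously: (1 − (1/6)(1/6))P_{Brew} = 323/6 + (1/6)·(172/3), so (35/36)P_{Brew} = 1141/18 and P_{Brew} = 65.2.
Then P_{Aroma} = 172/3 + (1/6)·65.2 = 68.2.
q_{Brew} = 302 − 3·65.2 + 68.2 = 174.6.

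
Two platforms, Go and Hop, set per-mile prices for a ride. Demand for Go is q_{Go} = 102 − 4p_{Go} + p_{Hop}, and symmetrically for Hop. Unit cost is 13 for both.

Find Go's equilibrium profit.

Go's profit: π = (p_{Go} − 13)(102 − 4p_{Go} + p_{Hop}).
∂π/∂p_{Go} = 154 − 8p_{Go} + p_{Hop} = 0 ⇒ p_{Go} = 19.25 + 0.125p_{Hop}.
By symmetry p_{Hop} = p_{Go}; substituting into the reaction function, 0.875p_{Go} = 19.25 and p_{Go} = 22.
q_{Go} = 102 − 4·22 + 22 = 36.
Profit = (22 − 13)·36 = 324.

324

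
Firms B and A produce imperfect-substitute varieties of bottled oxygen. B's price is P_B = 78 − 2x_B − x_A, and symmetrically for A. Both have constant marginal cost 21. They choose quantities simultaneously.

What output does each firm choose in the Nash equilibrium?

11.4

Firm B's profit: π = x_B(78 − 2x_B − x_A) − 21x_B.
∂π/∂x_B = 57 − 4x_B − x_A = 0 ⇒ x_B = 14.25 − 0.25x_A.
Setting x_B = x_A in the reaction function: x_B = 14.25 − 0.25x_B, so x_B = 14.25 / 1.25 = 11.4.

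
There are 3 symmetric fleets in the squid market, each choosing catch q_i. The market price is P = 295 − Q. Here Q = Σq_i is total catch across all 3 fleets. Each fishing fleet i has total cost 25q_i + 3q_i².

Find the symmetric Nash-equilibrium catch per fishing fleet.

A representative fishing fleet's profit is π_i = q_i(295 − Q) − 25q_i − 3q_i², with Q = q_i + Σ_{j≠i} q_j.
First-order condition: 270 − 8q_i − Σ_{j≠i} q_j = 0.
In a symmetric equilibrium every fishing fleet chooses the same q, so Σ_{j≠i} q_j = 2q. The condition becomes 270 − 10q = 0, giving q = 270/10 = 27.

27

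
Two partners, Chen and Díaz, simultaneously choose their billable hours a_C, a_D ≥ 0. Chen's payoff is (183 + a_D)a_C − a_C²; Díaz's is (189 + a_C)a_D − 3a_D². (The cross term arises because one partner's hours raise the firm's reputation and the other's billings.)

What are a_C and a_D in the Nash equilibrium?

117, 51

Expanding Chen's payoff: 183a_C + a_Da_C − a_C².
∂π/∂a_C = 183 + a_D − 2a_C = 0, so a_C = 91.5 + 0.5a_D.
Likewise for Díaz: a_D = 31.5 + (1/6)a_C.
Substituting the second reaction function into the first: a_C = 91.5 + 0.5(31.5 + (1/6)a_C), which gives (11/12)a_C = 107.25 ⇒ a_C = 117.
Then a_D = 31.5 + (1/6)·117 = 51.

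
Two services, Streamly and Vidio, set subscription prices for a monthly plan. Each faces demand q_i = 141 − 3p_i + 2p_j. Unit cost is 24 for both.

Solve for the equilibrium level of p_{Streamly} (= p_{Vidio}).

Streamly's profit: π = (p_{Streamly} − 24)(141 − 3p_{Streamly} + 2p_{Vidio}).
∂π/∂p_{Streamly} = 213 − 6p_{Streamly} + 2p_{Vidio} = 0 ⇒ p_{Streamly} = 35.5 + (1/3)p_{Vidio}.
Setting p_{Streamly} = p_{Vidio} in the reaction function: p_{Streamly} = 35.5 + (1/3)p_{Streamly}, so p_{Streamly} = 35.5 / (2/3) = 53.25.

53.25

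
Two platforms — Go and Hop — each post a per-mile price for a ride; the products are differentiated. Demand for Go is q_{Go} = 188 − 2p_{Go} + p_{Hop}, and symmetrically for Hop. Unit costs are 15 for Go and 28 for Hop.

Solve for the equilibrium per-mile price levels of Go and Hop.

74.4, 79.6

Go's profit: π = (p_{Go} − 15)(188 − 2p_{Go} + p_{Hop}).
∂π/∂p_{Go} = 218 − 4p_{Go} + p_{Hop} = 0 ⇒ p_{Go} = 54.5 + 0.25p_{Hop}.
Similarly p_{Hop} = 61 + 0.25p_{Go}.
Solving the two reaction functions simultaneously: (1 − (0.25)(0.25))p_{Go} = 54.5 + 0.25·61, so 0.9375p_{Go} = 69.75 and p_{Go} = 74.4.
Then p_{Hop} = 61 + 0.25·74.4 = 79.6.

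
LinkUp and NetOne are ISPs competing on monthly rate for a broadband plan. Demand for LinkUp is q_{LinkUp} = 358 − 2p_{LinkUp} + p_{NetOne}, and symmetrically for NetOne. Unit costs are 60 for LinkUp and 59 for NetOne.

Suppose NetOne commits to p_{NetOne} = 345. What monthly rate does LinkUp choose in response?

205.75

LinkUp's profit: π = (p_{LinkUp} − 60)(358 − 2p_{LinkUp} + p_{NetOne}).
∂π/∂p_{LinkUp} = 478 − 4p_{LinkUp} + p_{NetOne} = 0 ⇒ p_{LinkUp} = 119.5 + 0.25p_{NetOne}.
At p_{NetOne} = 345: p_{LinkUp} = 119.5 + 0.25·345 = 205.75.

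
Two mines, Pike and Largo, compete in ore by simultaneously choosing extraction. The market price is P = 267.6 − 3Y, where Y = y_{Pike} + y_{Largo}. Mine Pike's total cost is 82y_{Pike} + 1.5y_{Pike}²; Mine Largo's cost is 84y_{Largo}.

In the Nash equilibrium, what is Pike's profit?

Mine Pike's profit: π = y_{Pike}(267.6 − 3(y_{Pike} + y_{Largo})) − 82y_{Pike} − 1.5y_{Pike}².
∂π/∂y_{Pike} = 185.6 − 9y_{Pike} − 3y_{Largo} = 0, so y_{Pike} = 928/45 − (1/3)y_{Largo}.
For Largo: ∂π/∂y_{Largo} = 183.6 − 6y_{Largo} − 3y_{Pike} = 0 ⇒ y_{Largo} = 30.6 − 0.5y_{Pike}.
Substituting the second reaction function into the first: y_{Pike} = 928/45 − (1/3)(30.6 − 0.5y_{Pike}), which gives (5/6)y_{Pike} = 469/45 ⇒ y_{Pike} = 938/75.
Then y_{Largo} = 30.6 − 0.5·(938/75) = 1826/75.
Price P = 267.6 − 3·(2764/75) = 157.04.
Pike's profit: (157.04 − 82)·(938/75) − 1.5(938/75)² = 703.8752.

703.8752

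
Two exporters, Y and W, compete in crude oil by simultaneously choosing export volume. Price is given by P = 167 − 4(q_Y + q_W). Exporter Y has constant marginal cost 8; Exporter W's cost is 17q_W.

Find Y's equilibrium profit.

Exporter Y's profit: π = q_Y(167 − 4(q_Y + q_W)) − 8q_Y.
∂π/∂q_Y = 159 − 8q_Y − 4q_W = 0, so q_Y = 19.875 − 0.5q_W.
By the same steps for W: q_W = 18.75 − 0.5q_Y.
Substituting the second reaction function into the first: q_Y = 19.875 − 0.5(18.75 − 0.5q_Y), which gives 0.75q_Y = 10.5 ⇒ q_Y = 14.
Then q_W = 18.75 − 0.5·14 = 11.75.
Price P = 167 − 4·25.75 = 64.
Y's profit: (64 − 8)·14 = 784.

784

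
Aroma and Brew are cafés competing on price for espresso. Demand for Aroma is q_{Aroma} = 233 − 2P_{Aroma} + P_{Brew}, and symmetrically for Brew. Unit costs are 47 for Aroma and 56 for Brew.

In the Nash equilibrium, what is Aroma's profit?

Aroma's profit: π = (P_{Aroma} − 47)(233 − 2P_{Aroma} + P_{Brew}).
∂π/∂P_{Aroma} = 327 − 4P_{Aroma} + P_{Brew} = 0 ⇒ P_{Aroma} = 81.75 + 0.25P_{Brew}.
Similarly P_{Brew} = 86.25 + 0.25P_{Aroma}.
Substituting the second reaction function into the first: P_{Aroma} = 81.75 + 0.25(86.25 + 0.25P_{Aroma}), which gives 0.9375P_{Aroma} = 103.3125 ⇒ P_{Aroma} = 110.2.
Then P_{Brew} = 86.25 + 0.25·110.2 = 113.8.
q_{Aroma} = 233 − 2·110.2 + 113.8 = 126.4.
Profit = (110.2 − 47)·126.4 = 7988.48.

7988.48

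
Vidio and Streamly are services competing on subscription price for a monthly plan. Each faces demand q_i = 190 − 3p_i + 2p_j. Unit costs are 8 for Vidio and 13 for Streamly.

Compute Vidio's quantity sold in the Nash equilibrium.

139.3125

Vidio's profit: π = (p_{Vidio} − 8)(190 − 3p_{Vidio} + 2p_{Streamly}).
∂π/∂p_{Vidio} = 214 − 6p_{Vidio} + 2p_{Streamly} = 0 ⇒ p_{Vidio} = 107/3 + (1/3)p_{Streamly}.
Similarly p_{Streamly} = 229/6 + (1/3)p_{Vidio}.
Plugging p_{Streamly} into Vidio's best response: p_{Vidio} = 107/3 + (1/3)(229/6 + (1/3)p_{Vidio}) ⇒ (8/9)p_{Vidio} = 871/18, so p_{Vidio} = 54.4375.
Then p_{Streamly} = 229/6 + (1/3)·54.4375 = 56.3125.
q_{Vidio} = 190 − 3·54.4375 + 2·56.3125 = 139.3125.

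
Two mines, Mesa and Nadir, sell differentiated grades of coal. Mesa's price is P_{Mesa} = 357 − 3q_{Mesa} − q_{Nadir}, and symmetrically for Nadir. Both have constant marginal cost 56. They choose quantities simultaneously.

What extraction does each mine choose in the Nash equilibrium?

43

Mine Mesa's profit: π = q_{Mesa}(357 − 3q_{Mesa} − q_{Nadir}) − 56q_{Mesa}.
∂π/∂q_{Mesa} = 301 − 6q_{Mesa} − q_{Nadir} = 0 ⇒ q_{Mesa} = 301/6 − (1/6)q_{Nadir}.
Setting q_{Mesa} = q_{Nadir} in the reaction function: q_{Mesa} = 301/6 − (1/6)q_{Mesa}, so q_{Mesa} = (301/6) / (7/6) = 43.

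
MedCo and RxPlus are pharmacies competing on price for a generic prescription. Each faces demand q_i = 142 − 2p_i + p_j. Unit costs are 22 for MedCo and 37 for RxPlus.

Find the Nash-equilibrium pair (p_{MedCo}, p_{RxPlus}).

MedCo's profit: π = (p_{MedCo} − 22)(142 − 2p_{MedCo} + p_{RxPlus}).
∂π/∂p_{MedCo} = 186 − 4p_{MedCo} + p_{RxPlus} = 0 ⇒ p_{MedCo} = 46.5 + 0.25p_{RxPlus}.
Similarly p_{RxPlus} = 54 + 0.25p_{MedCo}.
Solving the two reaction functions simultaneously: (1 − (0.25)(0.25))p_{MedCo} = 46.5 + 0.25·54, so 0.9375p_{MedCo} = 60 and p_{MedCo} = 64.
Then p_{RxPlus} = 54 + 0.25·64 = 70.

64, 70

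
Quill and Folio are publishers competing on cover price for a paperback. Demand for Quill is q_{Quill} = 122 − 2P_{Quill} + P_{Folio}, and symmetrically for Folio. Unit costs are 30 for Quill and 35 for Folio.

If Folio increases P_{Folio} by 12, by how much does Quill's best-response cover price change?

Quill's profit: π = (P_{Quill} − 30)(122 − 2P_{Quill} + P_{Folio}).
∂π/∂P_{Quill} = 182 − 4P_{Quill} + P_{Folio} = 0 ⇒ P_{Quill} = 45.5 + 0.25P_{Folio}.
The reaction-function slope is 0.25, so a 12-unit rise in P_{Folio} moves P_{Quill} by 0.25 × 12 = 3. Quill's best response rises — the actions are strategic complements.

3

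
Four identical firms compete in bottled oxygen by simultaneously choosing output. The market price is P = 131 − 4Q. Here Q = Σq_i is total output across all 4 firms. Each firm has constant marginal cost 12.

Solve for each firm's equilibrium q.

A representative firm's profit is π_i = q_i(131 − 4Q) − 12q_i, with Q = q_i + Σ_{j≠i} q_j.
First-order condition: 119 − 8q_i − 4Σ_{j≠i} q_j = 0.
With identical firms, set every q_j = q: then 119 − 8q − 12q = 0, i.e. q = 119/20 = 5.95.

5.95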